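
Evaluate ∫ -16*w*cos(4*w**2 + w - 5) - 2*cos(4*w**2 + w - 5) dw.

Let u = 4*w**2 + w - 5, so du = (8*w + 1) dw.
Rewriting, the integral becomes -2·∫ cos(u) du = -2·sin(u).
Substituting back, u = 4*w**2 + w - 5.

-2*sin(4*w**2 + w - 5) + C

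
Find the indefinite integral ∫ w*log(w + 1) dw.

w**2*log(w + 1)/2 - w**2/4 + w/2 - log(w + 1)/2 + C

Use integration by parts with u = log(w + 1), dv = w dw.
Then du = 1/(w + 1) dw and v = w**2/2.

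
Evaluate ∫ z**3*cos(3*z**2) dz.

z**2*sin(3*z**2)/6 + cos(3*z**2)/18 + C

Let u = z², du = 2z dz; rewrite as (1/2)∫ u^1·cos(3u) du.
Now integrate by parts 1 time.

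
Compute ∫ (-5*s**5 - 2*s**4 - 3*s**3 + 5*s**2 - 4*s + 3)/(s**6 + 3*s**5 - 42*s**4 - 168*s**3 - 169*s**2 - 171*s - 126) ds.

-44823*log(s - 7)/26000 - 9*log(s + 1)/80 + 199*log(s + 3)/100 - 12381*log(s + 6)/2405 - 51*log(s**2 + 1)/18500 + 343*atan(s)/9250 + C

Factor the denominator: (s - 7)*(s + 1)*(s + 3)*(s + 6)*(s**2 + 1).
Partial-fraction decomposition: -(51*s - 343)/(9250*(s**2 + 1)) - 12381/(2405*(s + 6)) + 199/(100*(s + 3)) - 9/(80*(s + 1)) - 44823/(26000*(s - 7)).
Integrate each term; A/(s−a) gives A·log|s−a|; the (Bs+D)/(s²+p²) term gives a log and an atan.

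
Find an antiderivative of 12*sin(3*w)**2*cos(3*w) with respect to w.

Let u = sin(3*w), so du = (3*cos(3*w)) dw.
Rewriting, the integral becomes 4·∫ u^2 du = 4·u^3/3.
Substituting back, u = sin(3*w).

4*sin(3*w)**3/3 + C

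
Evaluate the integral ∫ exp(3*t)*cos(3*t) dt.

exp(3*t)*sin(3*t)/6 + exp(3*t)*cos(3*t)/6 + C

Let I denote the integral. Integrate by parts with u = cos(3*t), dv = exp(3*t) dt, so v = exp(3*t)/3: I = exp(3*t)*cos(3*t)/3 + ∫ exp(3*t)*sin(3*t) dt.
Apply parts again with u = sin(3*t), dv = exp(3*t) dt: ∫ exp(3*t)*sin(3*t) dt = exp(3*t)*sin(3*t)/3 − I. Substituting back brings back I: I = exp(3*t)*sin(3*t)/3 + exp(3*t)*cos(3*t)/3 − I.
Solving for I: (1 + 1)·I equals the remaining terms, so I = (1/2)·(exp(3*t)*sin(3*t)/3 + exp(3*t)*cos(3*t)/3).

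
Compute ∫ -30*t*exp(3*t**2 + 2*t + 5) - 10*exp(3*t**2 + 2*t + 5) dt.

-5*exp(3*t**2 + 2*t + 5) + C

Let u = 3*t**2 + 2*t + 5, so du = (6*t + 2) dt.
Rewriting, the integral becomes -5·∫ e^u du = -5·e^u.
Substituting back, u = 3*t**2 + 2*t + 5.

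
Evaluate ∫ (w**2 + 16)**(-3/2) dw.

w/(16*sqrt(w**2 + 16)) + C

Substitute w = 4·tan(θ), so dw = 4·sec(θ)^2 dθ and the radical becomes sqrt(w**2 + 16) = 4·sec(θ) by the Pythagorean identity.
Integrate the resulting trig expression in θ, then back-substitute tan(θ) = w/4, sec(θ) = sqrt(w**2 + 16)/4 (absorbing any constant into C).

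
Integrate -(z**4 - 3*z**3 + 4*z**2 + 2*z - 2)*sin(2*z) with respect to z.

z**4*cos(2*z)/2 - z**3*sin(2*z) - 3*z**3*cos(2*z)/2 + 9*z**2*sin(2*z)/4 + z**2*cos(2*z)/2 - z*sin(2*z)/2 + 13*z*cos(2*z)/4 - 13*sin(2*z)/8 - 5*cos(2*z)/4 + C

Use integration by parts with u = z**4 - 3*z**3 + 4*z**2 + 2*z - 2, dv = -sin(2*z) dz, so v = cos(2*z)/2.
Apply parts 4 times (tabular method): alternate signs, differentiate u down to 0, integrate dv up.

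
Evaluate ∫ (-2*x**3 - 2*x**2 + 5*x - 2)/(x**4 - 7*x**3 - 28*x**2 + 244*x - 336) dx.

-751*log(x - 7)/195 + 71*log(x - 4)/30 - log(x - 2)/5 - 41*log(x + 6)/130 + C

Factor the denominator: (x - 7)*(x - 4)*(x - 2)*(x + 6).
Partial-fraction decomposition: -41/(130*(x + 6)) - 1/(5*(x - 2)) + 71/(30*(x - 4)) - 751/(195*(x - 7)).
Integrate each term: A/(x−a) contributes A·log|x−a|.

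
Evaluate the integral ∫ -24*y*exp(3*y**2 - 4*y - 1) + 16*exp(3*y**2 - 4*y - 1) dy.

Let u = 3*y**2 - 4*y - 1, so du = (6*y - 4) dy.
Rewriting, the integral becomes -4·∫ e^u du = -4·e^u.
Substituting back, u = 3*y**2 - 4*y - 1.

-4*exp(3*y**2 - 4*y - 1) + C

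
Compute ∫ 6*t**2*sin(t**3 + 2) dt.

-2*cos(t**3 + 2) + C

Let u = t**3 + 2, so du = (3*t**2) dt.
Rewriting, the integral becomes 2·∫ sin(u) du = 2·-cos(u).
Substituting back, u = t**3 + 2.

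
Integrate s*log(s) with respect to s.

Use integration by parts with u = log(s), dv = s ds.
Then du = 1/s ds and v = s**2/2.

s**2*log(s)/2 - s**2/4 + C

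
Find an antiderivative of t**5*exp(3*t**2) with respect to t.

Let u = t², du = 2t dt; rewrite as (1/2)∫ u^2·exp(3u) du.
Now integrate by parts 2 times.

(9*t**4 - 6*t**2 + 2)*exp(3*t**2)/54 + C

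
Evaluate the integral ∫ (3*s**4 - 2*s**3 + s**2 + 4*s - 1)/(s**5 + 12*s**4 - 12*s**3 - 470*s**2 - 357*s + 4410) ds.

Factor the denominator: (s - 5)*(s - 3)*(s + 6)*(s + 7)**2.
Partial-fraction decomposition: -296339/(7200*(s + 7)) - 7909/(120*(s + 7)**2) + 4331/(99*(s + 6)) - 209/(1800*(s - 3)) + 1669/(3168*(s - 5)).
Integrate each term; A/(s−a) gives A·log|s−a|; A/(s−a)² gives −A/(s−a).

1669*log(s - 5)/3168 - 209*log(s - 3)/1800 + 4331*log(s + 6)/99 - 296339*log(s + 7)/7200 + 7909/(120*s + 840) + C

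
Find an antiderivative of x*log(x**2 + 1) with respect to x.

Let u = x**2 + 1, so du = (2*x) dx.
The integral becomes (1/2)·∫ log(u) du; integrate by parts with u′=log(u), dv′=du.

x**2*log(x**2 + 1)/2 - x**2/2 + log(x**2 + 1)/2 + C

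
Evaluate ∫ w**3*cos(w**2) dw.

w**2*sin(w**2)/2 + cos(w**2)/2 + C

Let u = w², du = 2w dw; rewrite as (1/2)∫ u^1·cos(1u) du.
Now integrate by parts 1 time.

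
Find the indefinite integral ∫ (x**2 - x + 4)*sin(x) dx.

Use integration by parts with u = x**2 - x + 4, dv = sin(x) dx, so v = -cos(x).
Apply parts 2 times (tabular method): alternate signs, differentiate u down to 0, integrate dv up.

-x**2*cos(x) + 2*x*sin(x) + x*cos(x) - sin(x) - 2*cos(x) + C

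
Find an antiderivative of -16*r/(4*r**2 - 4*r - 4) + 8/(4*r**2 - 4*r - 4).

Let u = 4*r**2 - 4*r - 4, so du = (8*r - 4) dr.
Rewriting, the integral becomes -2·∫ 1/u du = -2·log(u).
Substituting back, u = 4*r**2 - 4*r - 4.

-2*log(4*r**2 - 4*r - 4) + C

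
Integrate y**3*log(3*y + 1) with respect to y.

Use integration by parts with u = log(3*y + 1), dv = y**3 dy.
Then du = 3/(3*y + 1) dy and v = y**4/4.

y**4*log(3*y + 1)/4 - y**4/16 + y**3/36 - y**2/72 + y/108 - log(3*y + 1)/324 + C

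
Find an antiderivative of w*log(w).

Use integration by parts with u = log(w), dv = w dw.
Then du = 1/w dw and v = w**2/2.

w**2*log(w)/2 - w**2/4 + C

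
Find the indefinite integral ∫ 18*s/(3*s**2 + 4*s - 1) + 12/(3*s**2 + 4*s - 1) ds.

Let u = 3*s**2 + 4*s - 1, so du = (6*s + 4) ds.
Rewriting, the integral becomes 3·∫ 1/u du = 3·log(u).
Substituting back, u = 3*s**2 + 4*s - 1.

3*log(3*s**2 + 4*s - 1) + C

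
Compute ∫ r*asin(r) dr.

Use integration by parts with u = arcsin(r), dv = r dr.
Then du = 1/sqrt(-r**2 + 1) dr.

r**2*asin(r)/2 + r*sqrt(-r**2 + 1)/4 - asin(r)/4 + C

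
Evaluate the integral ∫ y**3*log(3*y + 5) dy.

Use integration by parts with u = log(3*y + 5), dv = y**3 dy.
Then du = 3/(3*y + 5) dy and v = y**4/4.

y**4*log(3*y + 5)/4 - y**4/16 + 5*y**3/36 - 25*y**2/72 + 125*y/108 - 625*log(3*y + 5)/324 + C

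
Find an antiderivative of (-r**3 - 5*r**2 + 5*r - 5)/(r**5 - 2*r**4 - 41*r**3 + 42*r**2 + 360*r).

-log(r)/72 - 371*log(r - 6)/1188 + 43*log(r - 4)/168 + 19*log(r + 3)/189 - log(r + 5)/33 + C

Factor the denominator: r*(r - 6)*(r - 4)*(r + 3)*(r + 5).
Partial-fraction decomposition: -1/(33*(r + 5)) + 19/(189*(r + 3)) + 43/(168*(r - 4)) - 371/(1188*(r - 6)) - 1/(72*r).
Integrate each term: A/(r−a) contributes A·log|r−a|.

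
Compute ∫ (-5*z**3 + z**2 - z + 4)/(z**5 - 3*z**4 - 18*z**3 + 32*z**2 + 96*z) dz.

log(z)/24 - 1321*log(z - 4)/3528 - 25*log(z + 2)/36 + 151*log(z + 3)/147 + 38/(21*z - 84) + C

Factor the denominator: z*(z - 4)**2*(z + 2)*(z + 3).
Partial-fraction decomposition: 151/(147*(z + 3)) - 25/(36*(z + 2)) - 1321/(3528*(z - 4)) - 38/(21*(z - 4)**2) + 1/(24*z).
Integrate each term; A/(z−a) gives A·log|z−a|; A/(z−a)² gives −A/(z−a).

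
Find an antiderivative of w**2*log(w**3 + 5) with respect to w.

Let u = w**3 + 5, so du = (3*w**2) dw.
The integral becomes (1/3)·∫ log(u) du; integrate by parts with u′=log(u), dv′=du.

w**3*log(w**3 + 5)/3 - w**3/3 + 5*log(w**3 + 5)/3 + C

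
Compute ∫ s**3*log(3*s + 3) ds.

s**4*log(3*s + 3)/4 - s**4/16 + s**3/12 - s**2/8 + s/4 - log(s + 1)/4 + C

Use integration by parts with u = log(3*s + 3), dv = s**3 ds.
Then du = 3/(3*s + 3) ds and v = s**4/4.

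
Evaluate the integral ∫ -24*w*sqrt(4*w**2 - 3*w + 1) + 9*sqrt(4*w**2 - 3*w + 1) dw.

-2*(4*w**2 - 3*w + 1)**(3/2) + C

Let u = 4*w**2 - 3*w + 1, so du = (8*w - 3) dw.
Rewriting, the integral becomes -3·∫ √u du = -3·(2/3)u^(3/2).
Substituting back, u = 4*w**2 - 3*w + 1.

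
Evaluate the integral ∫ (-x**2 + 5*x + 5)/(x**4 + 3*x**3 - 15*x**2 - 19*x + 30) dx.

Factor the denominator: (x - 3)*(x - 1)*(x + 2)*(x + 5).
Partial-fraction decomposition: 5/(16*(x + 5)) - 1/(5*(x + 2)) - 1/(4*(x - 1)) + 11/(80*(x - 3)).
Integrate each term: A/(x−a) contributes A·log|x−a|.

11*log(x - 3)/80 - log(x - 1)/4 - log(x + 2)/5 + 5*log(x + 5)/16 + C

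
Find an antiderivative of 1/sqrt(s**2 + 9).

log(s + sqrt(s**2 + 9)) + C

Substitute s = 3·tan(θ), so ds = 3·sec(θ)^2 dθ and the radical becomes sqrt(s**2 + 9) = 3·sec(θ) by the Pythagorean identity.
Integrate the resulting trig expression in θ, then back-substitute tan(θ) = s/3, sec(θ) = sqrt(s**2 + 9)/3 (absorbing any constant into C).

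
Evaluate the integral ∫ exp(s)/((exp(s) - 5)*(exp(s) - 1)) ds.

log(exp(s) - 5)/4 - log(exp(s) - 1)/4 + C

Let u = e^s, du = e^s ds.
The integral becomes ∫ du/((u-5)(u-1)); decompose into partial fractions.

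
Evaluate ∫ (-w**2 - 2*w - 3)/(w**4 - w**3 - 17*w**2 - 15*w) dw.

log(w)/5 - 19*log(w - 5)/120 - log(w + 1)/6 + log(w + 3)/8 + C

Factor the denominator: w*(w - 5)*(w + 1)*(w + 3).
Partial-fraction decomposition: 1/(8*(w + 3)) - 1/(6*(w + 1)) - 19/(120*(w - 5)) + 1/(5*w).
Integrate each term: A/(w−a) contributes A·log|w−a|.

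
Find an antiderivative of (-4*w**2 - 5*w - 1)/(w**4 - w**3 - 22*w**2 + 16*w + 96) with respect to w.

Factor the denominator: (w - 4)*(w - 3)*(w + 2)*(w + 4).
Partial-fraction decomposition: 45/(112*(w + 4)) - 7/(60*(w + 2)) + 52/(35*(w - 3)) - 85/(48*(w - 4)).
Integrate each term: A/(w−a) contributes A·log|w−a|.

-85*log(w - 4)/48 + 52*log(w - 3)/35 - 7*log(w + 2)/60 + 45*log(w + 4)/112 + C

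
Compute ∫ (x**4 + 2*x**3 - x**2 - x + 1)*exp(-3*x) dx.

Use integration by parts with u = x**4 + 2*x**3 - x**2 - x + 1, dv = exp(-3*x) dx, so v = -exp(-3*x)/3.
Apply parts 4 times (tabular method): alternate signs, differentiate u down to 0, integrate dv up.

(-27*x**4 - 90*x**3 - 63*x**2 - 15*x - 32)*exp(-3*x)/81 + C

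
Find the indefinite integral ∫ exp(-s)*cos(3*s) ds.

3*exp(-s)*sin(3*s)/10 - exp(-s)*cos(3*s)/10 + C

Let I denote the integral. Integrate by parts with u = cos(3*s), dv = exp(-s) ds, so v = -exp(-s): I = -exp(-s)*cos(3*s) − 3·∫ exp(-s)*sin(3*s) ds.
Apply parts again with u = sin(3*s), dv = exp(-s) ds: ∫ exp(-s)*sin(3*s) ds = -exp(-s)*sin(3*s) + 3·I. Substituting back brings back I: I = 3*exp(-s)*sin(3*s) - exp(-s)*cos(3*s) − 9·I.
Solving for I: (1 + 9)·I equals the remaining terms, so I = (1/10)·(3*exp(-s)*sin(3*s) - exp(-s)*cos(3*s)).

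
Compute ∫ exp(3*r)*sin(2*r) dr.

3*exp(3*r)*sin(2*r)/13 - 2*exp(3*r)*cos(2*r)/13 + C

Let I denote the integral. Integrate by parts with u = sin(2*r), dv = exp(3*r) dr, so v = exp(3*r)/3: I = exp(3*r)*sin(2*r)/3 − (2/3)·∫ exp(3*r)*cos(2*r) dr.
Apply parts again with u = cos(2*r), dv = exp(3*r) dr: ∫ exp(3*r)*cos(2*r) dr = exp(3*r)*cos(2*r)/3 + (2/3)·I. Substituting back brings back I: I = exp(3*r)*sin(2*r)/3 - 2*exp(3*r)*cos(2*r)/9 − (4/9)·I.
Solving for I: (1 + 4/9)·I equals the remaining terms, so I = (9/13)·(exp(3*r)*sin(2*r)/3 - 2*exp(3*r)*cos(2*r)/9).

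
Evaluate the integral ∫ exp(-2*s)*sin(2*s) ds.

Let I denote the integral. Integrate by parts with u = sin(2*s), dv = exp(-2*s) ds, so v = -exp(-2*s)/2: I = -exp(-2*s)*sin(2*s)/2 + ∫ exp(-2*s)*cos(2*s) ds.
Apply parts again with u = cos(2*s), dv = exp(-2*s) ds: ∫ exp(-2*s)*cos(2*s) ds = -exp(-2*s)*cos(2*s)/2 − I. Substituting back brings back I: I = -exp(-2*s)*sin(2*s)/2 - exp(-2*s)*cos(2*s)/2 − I.
Solving for I: (1 + 1)·I equals the remaining terms, so I = (1/2)·(-exp(-2*s)*sin(2*s)/2 - exp(-2*s)*cos(2*s)/2).

-exp(-2*s)*sin(2*s)/4 - exp(-2*s)*cos(2*s)/4 + C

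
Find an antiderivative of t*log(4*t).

Use integration by parts with u = log(4*t), dv = t dt.
Then du = 1/t dt and v = t**2/2.

t**2*(log(t) + 2*log(2))/2 - t**2/4 + C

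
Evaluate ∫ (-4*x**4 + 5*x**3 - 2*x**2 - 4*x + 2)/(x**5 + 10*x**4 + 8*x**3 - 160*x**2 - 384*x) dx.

Factor the denominator: x*(x - 4)*(x + 4)**2*(x + 6).
Partial-fraction decomposition: -631/(24*(x + 6)) + 5783/(256*(x + 4)) - 679/(32*(x + 4)**2) - 75/(256*(x - 4)) - 1/(192*x).
Integrate each term; A/(x−a) gives A·log|x−a|; A/(x−a)² gives −A/(x−a).

-log(x)/192 - 75*log(x - 4)/256 + 5783*log(x + 4)/256 - 631*log(x + 6)/24 + 679/(32*x + 128) + C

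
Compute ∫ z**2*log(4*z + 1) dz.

Use integration by parts with u = log(4*z + 1), dv = z**2 dz.
Then du = 4/(4*z + 1) dz and v = z**3/3.

z**3*log(4*z + 1)/3 - z**3/9 + z**2/24 - z/48 + log(4*z + 1)/192 + C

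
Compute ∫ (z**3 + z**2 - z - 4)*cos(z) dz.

Use integration by parts with u = z**3 + z**2 - z - 4, dv = cos(z) dz, so v = sin(z).
Apply parts 3 times (tabular method): alternate signs, differentiate u down to 0, integrate dv up.

z**3*sin(z) + z**2*sin(z) + 3*z**2*cos(z) - 7*z*sin(z) + 2*z*cos(z) - 6*sin(z) - 7*cos(z) + C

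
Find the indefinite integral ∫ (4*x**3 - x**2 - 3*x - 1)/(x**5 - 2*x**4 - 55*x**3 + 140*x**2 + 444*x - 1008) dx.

809*log(x - 6)/936 - 227*log(x - 4)/308 + 7*log(x - 2)/120 + 109*log(x + 3)/1260 - 467*log(x + 7)/1716 + C

Factor the denominator: (x - 6)*(x - 4)*(x - 2)*(x + 3)*(x + 7).
Partial-fraction decomposition: -467/(1716*(x + 7)) + 109/(1260*(x + 3)) + 7/(120*(x - 2)) - 227/(308*(x - 4)) + 809/(936*(x - 6)).
Integrate each term: A/(x−a) contributes A·log|x−a|.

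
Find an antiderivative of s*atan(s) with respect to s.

s**2*atan(s)/2 - s/2 + atan(s)/2 + C

Use integration by parts with u = arctan(s), dv = s ds.
Then du = 1/(s**2 + 1) ds.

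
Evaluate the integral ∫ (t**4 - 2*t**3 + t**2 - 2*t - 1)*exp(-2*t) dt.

Use integration by parts with u = t**4 - 2*t**3 + t**2 - 2*t - 1, dv = exp(-2*t) dt, so v = -exp(-2*t)/2.
Apply parts 4 times (tabular method): alternate signs, differentiate u down to 0, integrate dv up.

(-2*t**4 - 2*t**2 + 2*t + 3)*exp(-2*t)/4 + C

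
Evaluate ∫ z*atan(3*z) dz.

z**2*atan(3*z)/2 - z/6 + atan(3*z)/18 + C

Use integration by parts with u = arctan(3*z), dv = z dz.
Then du = 3/(9*z**2 + 1) dz.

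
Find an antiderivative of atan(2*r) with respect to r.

r*atan(2*r) - log(4*r**2 + 1)/4 + C

Use integration by parts with u = arctan(2*r), dv = dr.
Then du = 2/(4*r**2 + 1) dr.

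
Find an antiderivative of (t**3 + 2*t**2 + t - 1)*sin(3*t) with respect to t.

-t**3*cos(3*t)/3 + t**2*sin(3*t)/3 - 2*t**2*cos(3*t)/3 + 4*t*sin(3*t)/9 - t*cos(3*t)/9 + sin(3*t)/27 + 13*cos(3*t)/27 + C

Use integration by parts with u = t**3 + 2*t**2 + t - 1, dv = sin(3*t) dt, so v = -cos(3*t)/3.
Apply parts 3 times (tabular method): alternate signs, differentiate u down to 0, integrate dv up.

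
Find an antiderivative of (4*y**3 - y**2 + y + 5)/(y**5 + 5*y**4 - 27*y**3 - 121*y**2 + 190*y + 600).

Factor the denominator: (y - 4)*(y - 3)*(y + 2)*(y + 5)**2.
Partial-fraction decomposition: -289/(5184*(y + 5)) + 175/(72*(y + 5)**2) - 11/(90*(y + 2)) - 107/(320*(y - 3)) + 83/(162*(y - 4)).
Integrate each term; A/(y−a) gives A·log|y−a|; A/(y−a)² gives −A/(y−a).

83*log(y - 4)/162 - 107*log(y - 3)/320 - 11*log(y + 2)/90 - 289*log(y + 5)/5184 - 175/(72*y + 360) + C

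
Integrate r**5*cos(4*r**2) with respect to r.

Let u = r², du = 2r dr; rewrite as (1/2)∫ u^2·cos(4u) du.
Now integrate by parts 2 times.

r**4*sin(4*r**2)/8 + r**2*cos(4*r**2)/16 - sin(4*r**2)/64 + C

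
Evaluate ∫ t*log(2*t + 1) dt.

Use integration by parts with u = log(2*t + 1), dv = t dt.
Then du = 2/(2*t + 1) dt and v = t**2/2.

t**2*log(2*t + 1)/2 - t**2/4 + t/4 - log(2*t + 1)/8 + C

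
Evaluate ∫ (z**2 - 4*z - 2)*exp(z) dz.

Use integration by parts with u = z**2 - 4*z - 2, dv = exp(z) dz, so v = exp(z).
Apply parts 2 times (tabular method): alternate signs, differentiate u down to 0, integrate dv up.

(z**2 - 6*z + 4)*exp(z) + C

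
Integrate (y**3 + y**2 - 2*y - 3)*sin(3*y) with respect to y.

Use integration by parts with u = y**3 + y**2 - 2*y - 3, dv = sin(3*y) dy, so v = -cos(3*y)/3.
Apply parts 3 times (tabular method): alternate signs, differentiate u down to 0, integrate dv up.

-y**3*cos(3*y)/3 + y**2*sin(3*y)/3 - y**2*cos(3*y)/3 + 2*y*sin(3*y)/9 + 8*y*cos(3*y)/9 - 8*sin(3*y)/27 + 29*cos(3*y)/27 + C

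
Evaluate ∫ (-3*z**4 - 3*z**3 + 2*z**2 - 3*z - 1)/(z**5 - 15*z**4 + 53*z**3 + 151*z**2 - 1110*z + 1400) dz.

Factor the denominator: (z - 7)*(z - 5)**2*(z - 2)*(z + 4).
Partial-fraction decomposition: -533/(5346*(z + 4)) + 71/(270*(z - 2)) + 8240/(243*(z - 5)) + 1108/(27*(z - 5)**2) - 2039/(55*(z - 7)).
Integrate each term; A/(z−a) gives A·log|z−a|; A/(z−a)² gives −A/(z−a).

-2039*log(z - 7)/55 + 8240*log(z - 5)/243 + 71*log(z - 2)/270 - 533*log(z + 4)/5346 - 1108/(27*z - 135) + C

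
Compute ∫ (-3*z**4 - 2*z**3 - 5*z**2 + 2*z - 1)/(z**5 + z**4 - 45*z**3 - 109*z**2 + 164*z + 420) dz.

Factor the denominator: (z - 7)*(z - 2)*(z + 2)*(z + 3)*(z + 5).
Partial-fraction decomposition: -587/(168*(z + 5)) + 241/(100*(z + 3)) - 19/(36*(z + 2)) + 81/(700*(z - 2)) - 2707/(1800*(z - 7)).
Integrate each term: A/(z−a) contributes A·log|z−a|.

-2707*log(z - 7)/1800 + 81*log(z - 2)/700 - 19*log(z + 2)/36 + 241*log(z + 3)/100 - 587*log(z + 5)/168 + C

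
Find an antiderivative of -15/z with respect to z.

Let u = 3*z**3, so du = (9*z**2) dz.
Rewriting, the integral becomes -5·∫ 1/u du = -5·log(u).
Substituting back, u = 3*z**3.

-15*log(z) - 5*log(3) + C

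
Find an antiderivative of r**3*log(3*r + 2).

r**4*log(3*r + 2)/4 - r**4/16 + r**3/18 - r**2/18 + 2*r/27 - 4*log(3*r + 2)/81 + C

Use integration by parts with u = log(3*r + 2), dv = r**3 dr.
Then du = 3/(3*r + 2) dr and v = r**4/4.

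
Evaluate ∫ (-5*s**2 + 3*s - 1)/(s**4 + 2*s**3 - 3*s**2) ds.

Factor the denominator: s**2*(s - 1)*(s + 3).
Partial-fraction decomposition: 55/(36*(s + 3)) - 3/(4*(s - 1)) - 7/(9*s) + 1/(3*s**2).
Integrate each term; A/(s−a) gives A·log|s−a|; A/(s−a)² gives −A/(s−a).

-7*log(s)/9 - 3*log(s - 1)/4 + 55*log(s + 3)/36 - 1/(3*s) + C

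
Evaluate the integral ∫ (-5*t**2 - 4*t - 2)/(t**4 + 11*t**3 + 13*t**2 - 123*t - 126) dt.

-59*log(t - 3)/360 + log(t + 1)/40 - 158*log(t + 6)/45 + 73*log(t + 7)/20 + C

Factor the denominator: (t - 3)*(t + 1)*(t + 6)*(t + 7).
Partial-fraction decomposition: 73/(20*(t + 7)) - 158/(45*(t + 6)) + 1/(40*(t + 1)) - 59/(360*(t - 3)).
Integrate each term: A/(t−a) contributes A·log|t−a|.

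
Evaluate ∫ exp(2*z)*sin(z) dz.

Let I denote the integral. Integrate by parts with u = sin(z), dv = exp(2*z) dz, so v = exp(2*z)/2: I = exp(2*z)*sin(z)/2 − (1/2)·∫ exp(2*z)*cos(z) dz.
Apply parts again with u = cos(z), dv = exp(2*z) dz: ∫ exp(2*z)*cos(z) dz = exp(2*z)*cos(z)/2 + (1/2)·I. Substituting back brings back I: I = exp(2*z)*sin(z)/2 - exp(2*z)*cos(z)/4 − (1/4)·I.
Solving for I: (1 + 1/4)·I equals the remaining terms, so I = (4/5)·(exp(2*z)*sin(z)/2 - exp(2*z)*cos(z)/4).

2*exp(2*z)*sin(z)/5 - exp(2*z)*cos(z)/5 + C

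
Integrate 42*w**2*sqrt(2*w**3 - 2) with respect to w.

Let u = 2*w**3 - 2, so du = (6*w**2) dw.
Rewriting, the integral becomes 7·∫ √u du = 7·(2/3)u^(3/2).
Substituting back, u = 2*w**3 - 2.

14*(2*w**3 - 2)**(3/2)/3 + C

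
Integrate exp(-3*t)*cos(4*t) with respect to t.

4*exp(-3*t)*sin(4*t)/25 - 3*exp(-3*t)*cos(4*t)/25 + C

Let I denote the integral. Integrate by parts with u = cos(4*t), dv = exp(-3*t) dt, so v = -exp(-3*t)/3: I = -exp(-3*t)*cos(4*t)/3 − (4/3)·∫ exp(-3*t)*sin(4*t) dt.
Apply parts again with u = sin(4*t), dv = exp(-3*t) dt: ∫ exp(-3*t)*sin(4*t) dt = -exp(-3*t)*sin(4*t)/3 + (4/3)·I. Substituting back brings back I: I = 4*exp(-3*t)*sin(4*t)/9 - exp(-3*t)*cos(4*t)/3 − (16/9)·I.
Solving for I: (1 + 16/9)·I equals the remaining terms, so I = (9/25)·(4*exp(-3*t)*sin(4*t)/9 - exp(-3*t)*cos(4*t)/3).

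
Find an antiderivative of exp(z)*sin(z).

Let I denote the integral. Integrate by parts with u = sin(z), dv = exp(z) dz, so v = exp(z): I = exp(z)*sin(z) − ∫ exp(z)*cos(z) dz.
Apply parts again with u = cos(z), dv = exp(z) dz: ∫ exp(z)*cos(z) dz = exp(z)*cos(z) + I. Substituting back brings back I: I = exp(z)*sin(z) - exp(z)*cos(z) − I.
Solving for I: (1 + 1)·I equals the remaining terms, so I = (1/2)·(exp(z)*sin(z) - exp(z)*cos(z)).

exp(z)*sin(z)/2 - exp(z)*cos(z)/2 + C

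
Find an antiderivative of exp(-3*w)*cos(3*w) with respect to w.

Let I denote the integral. Integrate by parts with u = cos(3*w), dv = exp(-3*w) dw, so v = -exp(-3*w)/3: I = -exp(-3*w)*cos(3*w)/3 − ∫ exp(-3*w)*sin(3*w) dw.
Apply parts again with u = sin(3*w), dv = exp(-3*w) dw: ∫ exp(-3*w)*sin(3*w) dw = -exp(-3*w)*sin(3*w)/3 + I. Substituting back brings back I: I = exp(-3*w)*sin(3*w)/3 - exp(-3*w)*cos(3*w)/3 − I.
Solving for I: (1 + 1)·I equals the remaining terms, so I = (1/2)·(exp(-3*w)*sin(3*w)/3 - exp(-3*w)*cos(3*w)/3).

exp(-3*w)*sin(3*w)/6 - exp(-3*w)*cos(3*w)/6 + C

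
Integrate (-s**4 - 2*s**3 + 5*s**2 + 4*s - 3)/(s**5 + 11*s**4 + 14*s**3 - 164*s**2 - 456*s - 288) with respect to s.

Factor the denominator: (s - 4)*(s + 1)*(s + 2)*(s + 6)**2.
Partial-fraction decomposition: -4019/(4000*(s + 6)) + 711/(200*(s + 6)**2) + 3/(32*(s + 2)) + 1/(125*(s + 1)) - 97/(1000*(s - 4)).
Integrate each term; A/(s−a) gives A·log|s−a|; A/(s−a)² gives −A/(s−a).

-97*log(s - 4)/1000 + log(s + 1)/125 + 3*log(s + 2)/32 - 4019*log(s + 6)/4000 - 711/(200*s + 1200) + C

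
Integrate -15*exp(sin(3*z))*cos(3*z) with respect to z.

Let u = sin(3*z), so du = (3*cos(3*z)) dz.
Rewriting, the integral becomes -5·∫ e^u du = -5·e^u.
Substituting back, u = sin(3*z).

-5*exp(sin(3*z)) + C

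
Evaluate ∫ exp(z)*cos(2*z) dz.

2*exp(z)*sin(2*z)/5 + exp(z)*cos(2*z)/5 + C

Let I denote the integral. Integrate by parts with u = cos(2*z), dv = exp(z) dz, so v = exp(z): I = exp(z)*cos(2*z) + 2·∫ exp(z)*sin(2*z) dz.
Apply parts again with u = sin(2*z), dv = exp(z) dz: ∫ exp(z)*sin(2*z) dz = exp(z)*sin(2*z) − 2·I. Substituting back brings back I: I = 2*exp(z)*sin(2*z) + exp(z)*cos(2*z) − 4·I.
Solving for I: (1 + 4)·I equals the remaining terms, so I = (1/5)·(2*exp(z)*sin(2*z) + exp(z)*cos(2*z)).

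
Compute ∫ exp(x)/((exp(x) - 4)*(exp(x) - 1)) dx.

log(exp(x) - 4)/3 - log(exp(x) - 1)/3 + C

Let u = e^x, du = e^x dx.
The integral becomes ∫ du/((u-4)(u-1)); decompose into partial fractions.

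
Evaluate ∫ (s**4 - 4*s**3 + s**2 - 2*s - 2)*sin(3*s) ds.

Use integration by parts with u = s**4 - 4*s**3 + s**2 - 2*s - 2, dv = sin(3*s) ds, so v = -cos(3*s)/3.
Apply parts 4 times (tabular method): alternate signs, differentiate u down to 0, integrate dv up.

-s**4*cos(3*s)/3 + 4*s**3*sin(3*s)/9 + 4*s**3*cos(3*s)/3 - 4*s**2*sin(3*s)/3 + s**2*cos(3*s)/9 - 2*s*sin(3*s)/27 - 2*s*cos(3*s)/9 + 2*sin(3*s)/27 + 52*cos(3*s)/81 + C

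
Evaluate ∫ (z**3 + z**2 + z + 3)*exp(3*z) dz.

Use integration by parts with u = z**3 + z**2 + z + 3, dv = exp(3*z) dz, so v = exp(3*z)/3.
Apply parts 3 times (tabular method): alternate signs, differentiate u down to 0, integrate dv up.

(3*z**3 + 3*z + 8)*exp(3*z)/9 + C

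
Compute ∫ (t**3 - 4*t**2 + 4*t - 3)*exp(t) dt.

Use integration by parts with u = t**3 - 4*t**2 + 4*t - 3, dv = exp(t) dt, so v = exp(t).
Apply parts 3 times (tabular method): alternate signs, differentiate u down to 0, integrate dv up.

(t**3 - 7*t**2 + 18*t - 21)*exp(t) + C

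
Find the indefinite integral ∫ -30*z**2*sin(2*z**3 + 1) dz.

Let u = 2*z**3 + 1, so du = (6*z**2) dz.
Rewriting, the integral becomes -5·∫ sin(u) du = -5·-cos(u).
Substituting back, u = 2*z**3 + 1.

5*cos(2*z**3 + 1) + C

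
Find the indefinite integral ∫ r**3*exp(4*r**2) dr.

Let u = r², du = 2r dr; rewrite as (1/2)∫ u^1·exp(4u) du.
Now integrate by parts 1 time.

(4*r**2 - 1)*exp(4*r**2)/32 + C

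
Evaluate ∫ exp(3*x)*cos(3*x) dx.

Let I denote the integral. Integrate by parts with u = cos(3*x), dv = exp(3*x) dx, so v = exp(3*x)/3: I = exp(3*x)*cos(3*x)/3 + ∫ exp(3*x)*sin(3*x) dx.
Apply parts again with u = sin(3*x), dv = exp(3*x) dx: ∫ exp(3*x)*sin(3*x) dx = exp(3*x)*sin(3*x)/3 − I. Substituting back brings back I: I = exp(3*x)*sin(3*x)/3 + exp(3*x)*cos(3*x)/3 − I.
Solving for I: (1 + 1)·I equals the remaining terms, so I = (1/2)·(exp(3*x)*sin(3*x)/3 + exp(3*x)*cos(3*x)/3).

exp(3*x)*sin(3*x)/6 + exp(3*x)*cos(3*x)/6 + C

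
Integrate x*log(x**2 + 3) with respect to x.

Let u = x**2 + 3, so du = (2*x) dx.
The integral becomes (1/2)·∫ log(u) du; integrate by parts with u′=log(u), dv′=du.

x**2*log(x**2 + 3)/2 - x**2/2 + 3*log(x**2 + 3)/2 + C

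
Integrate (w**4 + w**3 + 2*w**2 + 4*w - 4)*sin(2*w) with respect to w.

-w**4*cos(2*w)/2 + w**3*sin(2*w) - w**3*cos(2*w)/2 + 3*w**2*sin(2*w)/4 + w**2*cos(2*w)/2 - w*sin(2*w)/2 - 5*w*cos(2*w)/4 + 5*sin(2*w)/8 + 7*cos(2*w)/4 + C

Use integration by parts with u = w**4 + w**3 + 2*w**2 + 4*w - 4, dv = sin(2*w) dw, so v = -cos(2*w)/2.
Apply parts 4 times (tabular method): alternate signs, differentiate u down to 0, integrate dv up.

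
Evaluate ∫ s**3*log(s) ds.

Use integration by parts with u = log(s), dv = s**3 ds.
Then du = 1/s ds and v = s**4/4.

s**4*log(s)/4 - s**4/16 + C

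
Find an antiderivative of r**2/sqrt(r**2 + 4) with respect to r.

r*sqrt(r**2 + 4)/2 - 2*log(r + sqrt(r**2 + 4)) + C

Substitute r = 2·tan(θ), so dr = 2·sec(θ)^2 dθ and the radical becomes sqrt(r**2 + 4) = 2·sec(θ) by the Pythagorean identity.
Integrate the resulting trig expression in θ, then back-substitute tan(θ) = r/2, sec(θ) = sqrt(r**2 + 4)/2 (absorbing any constant into C).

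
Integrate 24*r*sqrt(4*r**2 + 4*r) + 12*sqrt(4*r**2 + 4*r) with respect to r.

Let u = 4*r**2 + 4*r, so du = (8*r + 4) dr.
Rewriting, the integral becomes 3·∫ √u du = 3·(2/3)u^(3/2).
Substituting back, u = 4*r**2 + 4*r.

2*(4*r**2 + 4*r)**(3/2) + C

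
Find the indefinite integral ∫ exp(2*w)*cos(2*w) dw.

Let I denote the integral. Integrate by parts with u = cos(2*w), dv = exp(2*w) dw, so v = exp(2*w)/2: I = exp(2*w)*cos(2*w)/2 + ∫ exp(2*w)*sin(2*w) dw.
Apply parts again with u = sin(2*w), dv = exp(2*w) dw: ∫ exp(2*w)*sin(2*w) dw = exp(2*w)*sin(2*w)/2 − I. Substituting back brings back I: I = exp(2*w)*sin(2*w)/2 + exp(2*w)*cos(2*w)/2 − I.
Solving for I: (1 + 1)·I equals the remaining terms, so I = (1/2)·(exp(2*w)*sin(2*w)/2 + exp(2*w)*cos(2*w)/2).

exp(2*w)*sin(2*w)/4 + exp(2*w)*cos(2*w)/4 + C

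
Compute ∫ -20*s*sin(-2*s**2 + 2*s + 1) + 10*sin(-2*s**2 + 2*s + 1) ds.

Let u = 2*s**2 - 2*s - 1, so du = (4*s - 2) ds.
Rewriting, the integral becomes 5·∫ sin(u) du = 5·-cos(u).
Substituting back, u = 2*s**2 - 2*s - 1.

-5*cos(-2*s**2 + 2*s + 1) + C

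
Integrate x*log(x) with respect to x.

x**2*log(x)/2 - x**2/4 + C

Use integration by parts with u = log(x), dv = x dx.
Then du = 1/x dx and v = x**2/2.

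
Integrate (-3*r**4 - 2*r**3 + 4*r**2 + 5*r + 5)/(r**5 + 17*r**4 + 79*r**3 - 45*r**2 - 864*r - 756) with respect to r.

Factor the denominator: (r - 3)*(r + 1)*(r + 6)**2*(r + 7).
Partial-fraction decomposition: -2117/(20*(r + 7)) + 208432/(2025*(r + 6)) - 3337/(45*(r + 6)**2) - 1/(200*(r + 1)) - 241/(3240*(r - 3)).
Integrate each term; A/(r−a) gives A·log|r−a|; A/(r−a)² gives −A/(r−a).

-241*log(r - 3)/3240 - log(r + 1)/200 + 208432*log(r + 6)/2025 - 2117*log(r + 7)/20 + 3337/(45*r + 270) + C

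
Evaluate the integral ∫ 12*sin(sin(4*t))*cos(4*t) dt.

Let u = sin(4*t), so du = (4*cos(4*t)) dt.
Rewriting, the integral becomes 3·∫ sin(u) du = 3·-cos(u).
Substituting back, u = sin(4*t).

-3*cos(sin(4*t)) + C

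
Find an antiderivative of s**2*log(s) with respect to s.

s**3*log(s)/3 - s**3/9 + C

Use integration by parts with u = log(s), dv = s**2 ds.
Then du = 1/s ds and v = s**3/3.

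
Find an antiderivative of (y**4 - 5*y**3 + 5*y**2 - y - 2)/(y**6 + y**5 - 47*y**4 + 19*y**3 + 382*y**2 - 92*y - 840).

Factor the denominator: (y - 5)*(y - 3)*(y - 2)*(y + 2)**2*(y + 7).
Partial-fraction decomposition: -2183/(13500*(y + 7)) + 291/(2450*(y + 2)) - 19/(175*(y + 2)**2) - 1/(54*(y - 2)) + 7/(250*(y - 3)) + 59/(1764*(y - 5)).
Integrate each term; A/(y−a) gives A·log|y−a|; A/(y−a)² gives −A/(y−a).

59*log(y - 5)/1764 + 7*log(y - 3)/250 - log(y - 2)/54 + 291*log(y + 2)/2450 - 2183*log(y + 7)/13500 + 19/(175*y + 350) + C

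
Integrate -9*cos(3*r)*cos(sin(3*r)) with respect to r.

Let u = sin(3*r), so du = (3*cos(3*r)) dr.
Rewriting, the integral becomes -3·∫ cos(u) du = -3·sin(u).
Substituting back, u = sin(3*r).

-3*sin(sin(3*r)) + C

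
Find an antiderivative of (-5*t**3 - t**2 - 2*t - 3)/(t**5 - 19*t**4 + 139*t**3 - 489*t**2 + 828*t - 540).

Factor the denominator: (t - 6)*(t - 5)*(t - 3)**2*(t - 2).
Partial-fraction decomposition: -17/(4*(t - 2)) - 235/(12*(t - 3)) - 51/(2*(t - 3)**2) + 221/(4*(t - 5)) - 377/(12*(t - 6)).
Integrate each term; A/(t−a) gives A·log|t−a|; A/(t−a)² gives −A/(t−a).

-377*log(t - 6)/12 + 221*log(t - 5)/4 - 235*log(t - 3)/12 - 17*log(t - 2)/4 + 51/(2*t - 6) + C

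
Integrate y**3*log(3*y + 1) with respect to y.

y**4*log(3*y + 1)/4 - y**4/16 + y**3/36 - y**2/72 + y/108 - log(3*y + 1)/324 + C

Use integration by parts with u = log(3*y + 1), dv = y**3 dy.
Then du = 3/(3*y + 1) dy and v = y**4/4.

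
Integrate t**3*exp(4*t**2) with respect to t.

(4*t**2 - 1)*exp(4*t**2)/32 + C

Let u = t², du = 2t dt; rewrite as (1/2)∫ u^1·exp(4u) du.
Now integrate by parts 1 time.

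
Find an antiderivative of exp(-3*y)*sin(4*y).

-3*exp(-3*y)*sin(4*y)/25 - 4*exp(-3*y)*cos(4*y)/25 + C

Let I denote the integral. Integrate by parts with u = sin(4*y), dv = exp(-3*y) dy, so v = -exp(-3*y)/3: I = -exp(-3*y)*sin(4*y)/3 + (4/3)·∫ exp(-3*y)*cos(4*y) dy.
Apply parts again with u = cos(4*y), dv = exp(-3*y) dy: ∫ exp(-3*y)*cos(4*y) dy = -exp(-3*y)*cos(4*y)/3 − (4/3)·I. Substituting back brings back I: I = -exp(-3*y)*sin(4*y)/3 - 4*exp(-3*y)*cos(4*y)/9 − (16/9)·I.
Solving for I: (1 + 16/9)·I equals the remaining terms, so I = (9/25)·(-exp(-3*y)*sin(4*y)/3 - 4*exp(-3*y)*cos(4*y)/9).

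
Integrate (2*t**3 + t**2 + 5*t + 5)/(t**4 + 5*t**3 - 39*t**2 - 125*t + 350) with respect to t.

Factor the denominator: (t - 5)*(t - 2)*(t + 5)*(t + 7).
Partial-fraction decomposition: 667/(216*(t + 7)) - 7/(4*(t + 5)) - 5/(27*(t - 2)) + 61/(72*(t - 5)).
Integrate each term: A/(t−a) contributes A·log|t−a|.

61*log(t - 5)/72 - 5*log(t - 2)/27 - 7*log(t + 5)/4 + 667*log(t + 7)/216 + C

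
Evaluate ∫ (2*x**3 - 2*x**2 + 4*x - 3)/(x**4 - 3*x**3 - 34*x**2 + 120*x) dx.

Factor the denominator: x*(x - 5)*(x - 4)*(x + 6).
Partial-fraction decomposition: 177/(220*(x + 6)) - 109/(40*(x - 4)) + 217/(55*(x - 5)) - 1/(40*x).
Integrate each term: A/(x−a) contributes A·log|x−a|.

-log(x)/40 + 217*log(x - 5)/55 - 109*log(x - 4)/40 + 177*log(x + 6)/220 + C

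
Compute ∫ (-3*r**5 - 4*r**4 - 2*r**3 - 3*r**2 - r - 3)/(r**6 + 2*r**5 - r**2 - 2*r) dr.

Factor the denominator: r*(r - 1)*(r + 1)*(r + 2)*(r**2 + 1).
Partial-fraction decomposition: -r/(r**2 + 1) - 7/(6*(r + 2)) - 1/(r + 1) - 4/(3*(r - 1)) + 3/(2*r).
Integrate each term; A/(r−a) gives A·log|r−a|; the (Br+D)/(r²+p²) term gives a log and an atan.

3*log(r)/2 - 4*log(r - 1)/3 - log(r + 1) - 7*log(r + 2)/6 - log(r**2 + 1)/2 + C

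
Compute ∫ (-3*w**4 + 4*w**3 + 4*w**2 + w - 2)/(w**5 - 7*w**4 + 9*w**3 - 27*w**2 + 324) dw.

-719*log(w - 6)/270 + 49*log(w - 3)/135 - 17*log(w + 2)/130 - 37*log(w**2 + 9)/130 - 1388*atan(w/3)/1755 + C

Factor the denominator: (w - 6)*(w - 3)*(w + 2)*(w**2 + 9).
Partial-fraction decomposition: -(333*w + 1388)/(585*(w**2 + 9)) - 17/(130*(w + 2)) + 49/(135*(w - 3)) - 719/(270*(w - 6)).
Integrate each term; A/(w−a) gives A·log|w−a|; the (Bw+D)/(w²+p²) term gives a log and an atan.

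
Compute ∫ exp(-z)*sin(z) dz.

-exp(-z)*sin(z)/2 - exp(-z)*cos(z)/2 + C

Let I denote the integral. Integrate by parts with u = sin(z), dv = exp(-z) dz, so v = -exp(-z): I = -exp(-z)*sin(z) + ∫ exp(-z)*cos(z) dz.
Apply parts again with u = cos(z), dv = exp(-z) dz: ∫ exp(-z)*cos(z) dz = -exp(-z)*cos(z) − I. Substituting back brings back I: I = -exp(-z)*sin(z) - exp(-z)*cos(z) − I.
Solving for I: (1 + 1)·I equals the remaining terms, so I = (1/2)·(-exp(-z)*sin(z) - exp(-z)*cos(z)).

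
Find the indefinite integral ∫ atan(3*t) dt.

Use integration by parts with u = arctan(3*t), dv = dt.
Then du = 3/(9*t**2 + 1) dt.

t*atan(3*t) - log(9*t**2 + 1)/6 + C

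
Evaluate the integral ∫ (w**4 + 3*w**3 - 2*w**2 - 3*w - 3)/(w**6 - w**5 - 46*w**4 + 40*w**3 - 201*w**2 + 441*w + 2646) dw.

Factor the denominator: (w - 7)*(w - 3)*(w + 2)*(w + 7)*(w**2 + 9).
Partial-fraction decomposition: -(7*w - 15)/(174*(w**2 + 9)) - 323/(10150*(w + 7)) - 1/(225*(w + 2)) - 11/(300*(w - 3)) + 827/(7308*(w - 7)).
Integrate each term; A/(w−a) gives A·log|w−a|; the (Bw+D)/(w²+p²) term gives a log and an atan.

827*log(w - 7)/7308 - 11*log(w - 3)/300 - log(w + 2)/225 - 323*log(w + 7)/10150 - 7*log(w**2 + 9)/348 + 5*atan(w/3)/174 + C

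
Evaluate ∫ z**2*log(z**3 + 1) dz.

z**3*log(z**3 + 1)/3 - z**3/3 + log(z**3 + 1)/3 + C

Let u = z**3 + 1, so du = (3*z**2) dz.
The integral becomes (1/3)·∫ log(u) du; integrate by parts with u′=log(u), dv′=du.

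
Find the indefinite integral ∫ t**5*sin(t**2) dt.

Let u = t², du = 2t dt; rewrite as (1/2)∫ u^2·sin(1u) du.
Now integrate by parts 2 times.

-t**4*cos(t**2)/2 + t**2*sin(t**2) + cos(t**2) + C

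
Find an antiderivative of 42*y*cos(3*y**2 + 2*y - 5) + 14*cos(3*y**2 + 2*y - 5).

Let u = 3*y**2 + 2*y - 5, so du = (6*y + 2) dy.
Rewriting, the integral becomes 7·∫ cos(u) du = 7·sin(u).
Substituting back, u = 3*y**2 + 2*y - 5.

7*sin(3*y**2 + 2*y - 5) + C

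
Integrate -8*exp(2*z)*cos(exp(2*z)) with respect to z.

Let u = exp(2*z), so du = (2*exp(2*z)) dz.
Rewriting, the integral becomes -4·∫ cos(u) du = -4·sin(u).
Substituting back, u = exp(2*z).

-4*sin(exp(2*z)) + C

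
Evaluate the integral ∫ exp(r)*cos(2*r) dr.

2*exp(r)*sin(2*r)/5 + exp(r)*cos(2*r)/5 + C

Let I denote the integral. Integrate by parts with u = cos(2*r), dv = exp(r) dr, so v = exp(r): I = exp(r)*cos(2*r) + 2·∫ exp(r)*sin(2*r) dr.
Apply parts again with u = sin(2*r), dv = exp(r) dr: ∫ exp(r)*sin(2*r) dr = exp(r)*sin(2*r) − 2·I. Substituting back brings back I: I = 2*exp(r)*sin(2*r) + exp(r)*cos(2*r) − 4·I.
Solving for I: (1 + 4)·I equals the remaining terms, so I = (1/5)·(2*exp(r)*sin(2*r) + exp(r)*cos(2*r)).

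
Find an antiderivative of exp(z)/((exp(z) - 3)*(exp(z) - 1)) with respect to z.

Let u = e^z, du = e^z dz.
The integral becomes ∫ du/((u-1)(u-3)); decompose into partial fractions.

log(exp(z) - 3)/2 - log(exp(z) - 1)/2 + C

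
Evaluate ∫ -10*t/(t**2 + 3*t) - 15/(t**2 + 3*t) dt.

Let u = t**2 + 3*t, so du = (2*t + 3) dt.
Rewriting, the integral becomes -5·∫ 1/u du = -5·log(u).
Substituting back, u = t**2 + 3*t.

-5*log(t**2 + 3*t) + C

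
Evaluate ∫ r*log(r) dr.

Use integration by parts with u = log(r), dv = r dr.
Then du = 1/r dr and v = r**2/2.

r**2*log(r)/2 - r**2/4 + C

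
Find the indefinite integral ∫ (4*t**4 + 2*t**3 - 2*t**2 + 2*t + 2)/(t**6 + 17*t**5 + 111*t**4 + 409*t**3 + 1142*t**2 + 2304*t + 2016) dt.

19*log(t + 2)/130 + 12311*log(t + 4)/3750 - 1468*log(t + 7)/435 - 6406*log(t**2 + 9)/235625 - 112852*atan(t/3)/706875 + 143/(25*t + 100) + C

Factor the denominator: (t + 2)*(t + 4)**2*(t + 7)*(t**2 + 9).
Partial-fraction decomposition: -4*(3203*t + 28213)/(235625*(t**2 + 9)) - 1468/(435*(t + 7)) + 12311/(3750*(t + 4)) - 143/(25*(t + 4)**2) + 19/(130*(t + 2)).
Integrate each term; A/(t−a) gives A·log|t−a|; the (Bt+D)/(t²+p²) term gives a log and an atan.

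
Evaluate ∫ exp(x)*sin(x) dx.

exp(x)*sin(x)/2 - exp(x)*cos(x)/2 + C

Let I denote the integral. Integrate by parts with u = sin(x), dv = exp(x) dx, so v = exp(x): I = exp(x)*sin(x) − ∫ exp(x)*cos(x) dx.
Apply parts again with u = cos(x), dv = exp(x) dx: ∫ exp(x)*cos(x) dx = exp(x)*cos(x) + I. Substituting back brings back I: I = exp(x)*sin(x) - exp(x)*cos(x) − I.
Solving for I: (1 + 1)·I equals the remaining terms, so I = (1/2)·(exp(x)*sin(x) - exp(x)*cos(x)).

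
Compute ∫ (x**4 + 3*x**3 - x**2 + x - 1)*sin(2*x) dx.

-x**4*cos(2*x)/2 + x**3*sin(2*x) - 3*x**3*cos(2*x)/2 + 9*x**2*sin(2*x)/4 + 2*x**2*cos(2*x) - 2*x*sin(2*x) + 7*x*cos(2*x)/4 - 7*sin(2*x)/8 - cos(2*x)/2 + C

Use integration by parts with u = x**4 + 3*x**3 - x**2 + x - 1, dv = sin(2*x) dx, so v = -cos(2*x)/2.
Apply parts 4 times (tabular method): alternate signs, differentiate u down to 0, integrate dv up.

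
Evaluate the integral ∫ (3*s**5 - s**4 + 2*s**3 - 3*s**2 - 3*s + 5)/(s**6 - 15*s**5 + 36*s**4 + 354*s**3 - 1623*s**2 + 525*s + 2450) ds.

-122683*log(s - 7)/12800 + 1783*log(s - 5)/144 - 83*log(s - 2)/1575 - log(s + 1)/4608 + 229*log(s + 5)/896 - 16181/(320*s - 2240) + C

Factor the denominator: (s - 7)**2*(s - 5)*(s - 2)*(s + 1)*(s + 5).
Partial-fraction decomposition: 229/(896*(s + 5)) - 1/(4608*(s + 1)) - 83/(1575*(s - 2)) + 1783/(144*(s - 5)) - 122683/(12800*(s - 7)) + 16181/(320*(s - 7)**2).
Integrate each term; A/(s−a) gives A·log|s−a|; A/(s−a)² gives −A/(s−a).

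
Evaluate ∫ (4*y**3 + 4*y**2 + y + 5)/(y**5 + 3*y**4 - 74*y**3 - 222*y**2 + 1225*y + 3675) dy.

Factor the denominator: (y - 7)*(y - 5)*(y + 3)*(y + 5)*(y + 7).
Partial-fraction decomposition: -589/(672*(y + 7)) + 5/(6*(y + 5)) - 7/(64*(y + 3)) - 61/(192*(y - 5)) + 79/(168*(y - 7)).
Integrate each term: A/(y−a) contributes A·log|y−a|.

79*log(y - 7)/168 - 61*log(y - 5)/192 - 7*log(y + 3)/64 + 5*log(y + 5)/6 - 589*log(y + 7)/672 + C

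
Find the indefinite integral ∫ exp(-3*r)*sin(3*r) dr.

-exp(-3*r)*sin(3*r)/6 - exp(-3*r)*cos(3*r)/6 + C

Let I denote the integral. Integrate by parts with u = sin(3*r), dv = exp(-3*r) dr, so v = -exp(-3*r)/3: I = -exp(-3*r)*sin(3*r)/3 + ∫ exp(-3*r)*cos(3*r) dr.
Apply parts again with u = cos(3*r), dv = exp(-3*r) dr: ∫ exp(-3*r)*cos(3*r) dr = -exp(-3*r)*cos(3*r)/3 − I. Substituting back brings back I: I = -exp(-3*r)*sin(3*r)/3 - exp(-3*r)*cos(3*r)/3 − I.
Solving for I: (1 + 1)·I equals the remaining terms, so I = (1/2)·(-exp(-3*r)*sin(3*r)/3 - exp(-3*r)*cos(3*r)/3).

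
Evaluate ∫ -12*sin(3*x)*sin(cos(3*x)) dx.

Let u = cos(3*x), so du = (-3*sin(3*x)) dx.
Rewriting, the integral becomes 4·∫ sin(u) du = 4·-cos(u).
Substituting back, u = cos(3*x).

-4*cos(cos(3*x)) + C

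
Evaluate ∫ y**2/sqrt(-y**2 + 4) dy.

-y*sqrt(-y**2 + 4)/2 + 2*asin(y/2) + C

Substitute y = 2·sin(θ), so dy = 2·cos(θ) dθ and the radical becomes sqrt(-y**2 + 4) = 2·cos(θ) by the Pythagorean identity.
Integrate the resulting trig expression in θ, then back-substitute θ = asin(y/2), sin(θ) = y/2, cos(θ) = sqrt(-y**2 + 4)/2 (absorbing any constant into C).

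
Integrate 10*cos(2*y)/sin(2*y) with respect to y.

Let u = sin(2*y), so du = (2*cos(2*y)) dy.
Rewriting, the integral becomes 5·∫ 1/u du = 5·log(u).
Substituting back, u = sin(2*y).

5*log(sin(2*y)) + C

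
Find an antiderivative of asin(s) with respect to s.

Use integration by parts with u = arcsin(s), dv = ds.
Then du = 1/sqrt(-s**2 + 1) ds.

s*asin(s) + sqrt(-s**2 + 1) + C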